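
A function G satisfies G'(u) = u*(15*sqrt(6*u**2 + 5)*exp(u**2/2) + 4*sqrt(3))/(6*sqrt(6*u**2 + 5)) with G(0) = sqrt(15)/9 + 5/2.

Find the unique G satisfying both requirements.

Check a candidate G(u) by differentiating: d/du[G] must match the given G'(u).
A general antiderivative is sqrt(2*u**2 + 5/3)/3 + 5*exp(u**2/2)/2 + C.
The condition gives C = sqrt(15)/9 + 5/2 - (sqrt(15)/9 + 5/2) = 0.
So G(u) = (2*sqrt(3)*sqrt(6*u**2 + 5) + 45*exp(u**2/2))/18.
Check: d/du[(2*sqrt(3)*sqrt(6*u**2 + 5) + 45*exp(u**2/2))/18] = (15*u*sqrt(6*u**2 + 5)*exp(u**2/2) + 4*sqrt(3)*u)/(6*sqrt(6*u**2 + 5)), which equals G'(u).

G(u) = (2*sqrt(3)*sqrt(6*u**2 + 5) + 45*exp(u**2/2))/18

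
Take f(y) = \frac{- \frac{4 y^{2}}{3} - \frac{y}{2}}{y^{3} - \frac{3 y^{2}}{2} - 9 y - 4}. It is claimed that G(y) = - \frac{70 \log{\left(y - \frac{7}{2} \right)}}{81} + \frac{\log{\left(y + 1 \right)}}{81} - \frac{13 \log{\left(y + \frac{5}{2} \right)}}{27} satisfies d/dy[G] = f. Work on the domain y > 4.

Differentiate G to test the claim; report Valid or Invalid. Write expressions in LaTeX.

Invalid: d/dy[G] - f = \frac{16 y^{4} + 28 y^{3} + 148 y^{2} + 197 y + 56}{24 y^{6} - 36 y^{5} - 450 y^{4} + 45 y^{3} + 2421 y^{2} + 2826 y + 840}, which is not 0.

d/dy[G] = \frac{- 16 y^{2} - 22 y - 7}{12 y^{3} - 117 y - 105}
d/dy[G] - f(y) = \frac{16 y^{4} + 28 y^{3} + 148 y^{2} + 197 y + 56}{24 y^{6} - 36 y^{5} - 450 y^{4} + 45 y^{3} + 2421 y^{2} + 2826 y + 840} != 0.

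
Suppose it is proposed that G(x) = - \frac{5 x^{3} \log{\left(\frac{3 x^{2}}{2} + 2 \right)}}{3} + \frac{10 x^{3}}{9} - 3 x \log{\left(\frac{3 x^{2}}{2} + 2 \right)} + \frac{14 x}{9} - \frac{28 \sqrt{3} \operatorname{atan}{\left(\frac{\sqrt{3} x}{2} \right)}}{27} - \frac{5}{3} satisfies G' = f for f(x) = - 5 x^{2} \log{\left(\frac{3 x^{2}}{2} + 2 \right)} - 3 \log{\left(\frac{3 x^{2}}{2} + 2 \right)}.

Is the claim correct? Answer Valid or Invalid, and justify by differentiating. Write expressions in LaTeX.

d/dx[G] = - 5 x^{2} \log{\left(\frac{3 x^{2}}{2} + 2 \right)} - 3 \log{\left(\frac{3 x^{2}}{2} + 2 \right)}
This equals f(x) exactly, so the claim holds.

Valid - differentiating G returns exactly f.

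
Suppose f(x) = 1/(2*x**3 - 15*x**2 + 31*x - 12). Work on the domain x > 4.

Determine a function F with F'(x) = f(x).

An antiderivative is F(x) = (5*log(x - 4) - 7*log(x - 3) + 2*log(x - 1/2))/35.

The denominator factors as (x - 4)*(x - 3)*(2*x - 1); partial fractions split f into directly integrable pieces: 4/(35*(2*x - 1)) - 1/(5*(x - 3)) + 1/(7*(x - 4)).
Check: d/dx[(5*log(x - 4) - 7*log(x - 3) + 2*log(x - 1/2))/35] = 1/(2*x**3 - 15*x**2 + 31*x - 12) = f(x).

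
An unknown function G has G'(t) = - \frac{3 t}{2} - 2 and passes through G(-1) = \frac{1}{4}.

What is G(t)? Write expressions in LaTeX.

Differentiate the proposed G(t) back; it has to land on the given G'(t).
A general antiderivative is - \frac{3 t^{2}}{4} - 2 t + C.
The condition gives C = \frac{1}{4} - (\frac{5}{4}) = -1.
So G(t) = - \frac{\left(t + 2\right) \left(3 t + 2\right)}{4}.
Check: d/dt[- \frac{\left(t + 2\right) \left(3 t + 2\right)}{4}] = - \frac{3 t}{2} - 2 = G'(t).

G(t) = - \frac{\left(t + 2\right) \left(3 t + 2\right)}{4}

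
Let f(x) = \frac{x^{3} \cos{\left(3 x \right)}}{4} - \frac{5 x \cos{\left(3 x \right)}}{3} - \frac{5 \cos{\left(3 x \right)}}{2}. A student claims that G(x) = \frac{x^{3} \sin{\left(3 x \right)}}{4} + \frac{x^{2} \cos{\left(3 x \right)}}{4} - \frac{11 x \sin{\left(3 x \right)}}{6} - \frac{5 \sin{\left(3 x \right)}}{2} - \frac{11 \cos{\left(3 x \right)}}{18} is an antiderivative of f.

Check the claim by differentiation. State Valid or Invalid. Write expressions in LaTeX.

d/dx[G] = \frac{3 x^{3} \cos{\left(3 x \right)}}{4} - 5 x \cos{\left(3 x \right)} - \frac{15 \cos{\left(3 x \right)}}{2}
d/dx[G] - f(x) = \frac{x^{3} \cos{\left(3 x \right)}}{2} - \frac{10 x \cos{\left(3 x \right)}}{3} - 5 \cos{\left(3 x \right)} != 0.

Invalid: d/dx[G] - f = \frac{x^{3} \cos{\left(3 x \right)}}{2} - \frac{10 x \cos{\left(3 x \right)}}{3} - 5 \cos{\left(3 x \right)}, which is not 0.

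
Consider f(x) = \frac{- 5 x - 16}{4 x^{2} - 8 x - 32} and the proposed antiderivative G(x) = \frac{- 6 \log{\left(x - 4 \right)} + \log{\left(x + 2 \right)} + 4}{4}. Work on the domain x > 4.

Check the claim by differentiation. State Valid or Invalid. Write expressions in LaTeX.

d/dx[G] = \frac{- 5 x - 16}{4 x^{2} - 8 x - 32}
This equals f(x) exactly, so the claim holds.

Valid - the claim checks out under differentiation.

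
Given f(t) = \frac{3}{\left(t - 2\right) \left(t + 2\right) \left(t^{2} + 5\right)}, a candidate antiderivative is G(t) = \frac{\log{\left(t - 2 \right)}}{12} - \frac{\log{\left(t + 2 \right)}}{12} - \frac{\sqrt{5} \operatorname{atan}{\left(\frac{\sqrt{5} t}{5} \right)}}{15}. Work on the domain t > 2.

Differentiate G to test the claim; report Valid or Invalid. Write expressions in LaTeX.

d/dt[G] = \frac{3}{t^{4} + t^{2} - 20}
This equals f(t) exactly, so the claim holds.

Valid - differentiating G returns exactly f.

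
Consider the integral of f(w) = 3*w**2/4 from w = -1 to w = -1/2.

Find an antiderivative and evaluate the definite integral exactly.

Differentiate the proposed F(w) back; it has to land on f(w) exactly.
F(w) = w**3/4 is an antiderivative of f.
Check: d/dw[w**3/4] = 3*w**2/4 = f(w).
F(-1/2) = -1/32; F(-1) = -1/4.
Integral = F(-1/2) - F(-1) = 7/32.

Antiderivative: F(w) = w**3/4; value = 7/32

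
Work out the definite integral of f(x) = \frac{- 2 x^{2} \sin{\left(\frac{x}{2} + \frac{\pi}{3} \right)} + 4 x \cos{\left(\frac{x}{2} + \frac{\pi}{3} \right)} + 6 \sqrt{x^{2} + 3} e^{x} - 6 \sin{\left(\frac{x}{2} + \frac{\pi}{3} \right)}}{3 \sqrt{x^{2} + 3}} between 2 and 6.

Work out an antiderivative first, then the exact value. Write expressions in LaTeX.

Antiderivative: F(x) = \frac{4 \sqrt{x^{2} + 3} \cos{\left(\frac{x}{2} + \frac{\pi}{3} \right)}}{3} + 2 e^{x}; value = - 2 e^{2} + \frac{4 \sqrt{39} \cos{\left(\frac{\pi}{3} + 3 \right)}}{3} - \frac{4 \sqrt{7} \cos{\left(1 + \frac{\pi}{3} \right)}}{3} + 2 e^{6}

Whatever form F(x) takes, F'(x) = f(x) is non-negotiable.
F(x) = \frac{4 \sqrt{x^{2} + 3} \cos{\left(\frac{x}{2} + \frac{\pi}{3} \right)}}{3} + 2 e^{x} is an antiderivative of f.
Check: d/dx[\frac{4 \sqrt{x^{2} + 3} \cos{\left(\frac{x}{2} + \frac{\pi}{3} \right)}}{3} + 2 e^{x}] = \frac{- 2 x^{2} \sin{\left(\frac{x}{2} + \frac{\pi}{3} \right)} + 4 x \cos{\left(\frac{x}{2} + \frac{\pi}{3} \right)} + 6 \sqrt{x^{2} + 3} e^{x} - 6 \sin{\left(\frac{x}{2} + \frac{\pi}{3} \right)}}{3 \sqrt{x^{2} + 3}} = f(x).
F(6) = \frac{4 \sqrt{39} \cos{\left(\frac{\pi}{3} + 3 \right)}}{3} + 2 e^{6}; F(2) = \frac{4 \sqrt{7} \cos{\left(1 + \frac{\pi}{3} \right)}}{3} + 2 e^{2}.
Integral = F(6) - F(2) = - 2 e^{2} + \frac{4 \sqrt{39} \cos{\left(\frac{\pi}{3} + 3 \right)}}{3} - \frac{4 \sqrt{7} \cos{\left(1 + \frac{\pi}{3} \right)}}{3} + 2 e^{6}.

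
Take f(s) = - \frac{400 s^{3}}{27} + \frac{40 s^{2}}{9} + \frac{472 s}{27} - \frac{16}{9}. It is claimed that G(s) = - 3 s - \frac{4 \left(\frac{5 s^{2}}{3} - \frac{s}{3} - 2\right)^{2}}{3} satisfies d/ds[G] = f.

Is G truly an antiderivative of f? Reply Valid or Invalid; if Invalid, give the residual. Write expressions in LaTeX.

Invalid: d/ds[G] - f = -3, which is not 0.

d/ds[G] = - \frac{400 s^{3}}{27} + \frac{40 s^{2}}{9} + \frac{472 s}{27} - \frac{43}{9}
d/ds[G] - f(s) = -3 != 0.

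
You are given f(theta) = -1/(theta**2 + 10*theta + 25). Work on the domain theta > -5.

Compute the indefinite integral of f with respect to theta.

F(theta) = 1/(theta + 5) + C

A candidate is checked by its d/dtheta: the result must match f(theta).
Check: d/dtheta[1/(theta + 5)] = -1/(theta**2 + 10*theta + 25) = f(theta).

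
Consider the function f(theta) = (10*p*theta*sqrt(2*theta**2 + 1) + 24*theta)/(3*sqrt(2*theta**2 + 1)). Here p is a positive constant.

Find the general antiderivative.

A first test for any F(theta): its theta-derivative must equal f(theta) identically.
Check: d/dtheta[5*p*theta**2/3 + 4*sqrt(2*theta**2 + 1)] = (10*p*theta*sqrt(2*theta**2 + 1) + 24*theta)/(3*sqrt(2*theta**2 + 1)) = f(theta).

F(theta) = 5*p*theta**2/3 + 4*sqrt(2*theta**2 + 1) + C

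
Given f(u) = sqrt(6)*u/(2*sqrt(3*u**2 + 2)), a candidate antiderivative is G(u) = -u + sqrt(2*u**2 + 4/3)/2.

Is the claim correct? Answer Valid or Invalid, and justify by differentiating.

Invalid: d/du[G] - f = -1, which is not 0.

d/du[G] = (sqrt(6)*u - 2*sqrt(3*u**2 + 2))/(2*sqrt(3*u**2 + 2))
d/du[G] - f(u) = -1 != 0.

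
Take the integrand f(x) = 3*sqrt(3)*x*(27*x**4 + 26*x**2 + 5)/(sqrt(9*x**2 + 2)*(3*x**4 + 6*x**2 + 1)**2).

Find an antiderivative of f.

An antiderivative is F(x) = -sqrt(3)*sqrt(9*x**2 + 2)/(3*x**4 + 6*x**2 + 1).

f has the shape u'v + uv' for u = -sqrt(3*x**2 + 2/3) and v = 1/(x**4 + 2*x**2 + 1/3) — it is the derivative of the product u*v.
Check: d/dx[-sqrt(3)*sqrt(9*x**2 + 2)/(3*x**4 + 6*x**2 + 1)] = (81*sqrt(3)*x**5 + 78*sqrt(3)*x**3 + 15*sqrt(3)*x)/(9*x**8*sqrt(9*x**2 + 2) + 36*x**6*sqrt(9*x**2 + 2) + 42*x**4*sqrt(9*x**2 + 2) + 12*x**2*sqrt(9*x**2 + 2) + sqrt(9*x**2 + 2)), which equals f(x).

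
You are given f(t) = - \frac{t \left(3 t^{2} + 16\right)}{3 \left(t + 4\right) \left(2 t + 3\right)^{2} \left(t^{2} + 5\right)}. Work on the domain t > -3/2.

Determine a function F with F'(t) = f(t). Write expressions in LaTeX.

An antiderivative is F(t) = - \frac{871584 t \log{\left(t + \frac{3}{2} \right)} - 861184 t \log{\left(t + 4 \right)} - 5200 t \log{\left(t^{2} + 5 \right)} + 3700 \sqrt{5} t \operatorname{atan}{\left(\frac{\sqrt{5} t}{5} \right)} + 1307376 \log{\left(t + \frac{3}{2} \right)} - 1291776 \log{\left(t + 4 \right)} - 7800 \log{\left(t^{2} + 5 \right)} + 5550 \sqrt{5} \operatorname{atan}{\left(\frac{\sqrt{5} t}{5} \right)} + 831285}{2649150 \left(2 t + 3\right)}.

The denominator factors as 3 \left(t + 4\right) \left(2 t + 3\right)^{2} \left(t^{2} + 5\right); partial fractions split f into directly integrable pieces: \frac{104 t - 185}{52983 \left(t^{2} + 5\right)} - \frac{20752}{63075 \left(2 t + 3\right)} + \frac{91}{145 \left(2 t + 3\right)^{2}} + \frac{256}{1575 \left(t + 4\right)}.
Check: d/dt[- \frac{871584 t \log{\left(t + \frac{3}{2} \right)} - 861184 t \log{\left(t + 4 \right)} - 5200 t \log{\left(t^{2} + 5 \right)} + 3700 \sqrt{5} t \operatorname{atan}{\left(\frac{\sqrt{5} t}{5} \right)} + 1307376 \log{\left(t + \frac{3}{2} \right)} - 1291776 \log{\left(t + 4 \right)} - 7800 \log{\left(t^{2} + 5 \right)} + 5550 \sqrt{5} \operatorname{atan}{\left(\frac{\sqrt{5} t}{5} \right)} + 831285}{2649150 \left(2 t + 3\right)}] = \frac{- 3 t^{3} - 16 t}{12 t^{5} + 84 t^{4} + 231 t^{3} + 528 t^{2} + 855 t + 540}, which equals f(t).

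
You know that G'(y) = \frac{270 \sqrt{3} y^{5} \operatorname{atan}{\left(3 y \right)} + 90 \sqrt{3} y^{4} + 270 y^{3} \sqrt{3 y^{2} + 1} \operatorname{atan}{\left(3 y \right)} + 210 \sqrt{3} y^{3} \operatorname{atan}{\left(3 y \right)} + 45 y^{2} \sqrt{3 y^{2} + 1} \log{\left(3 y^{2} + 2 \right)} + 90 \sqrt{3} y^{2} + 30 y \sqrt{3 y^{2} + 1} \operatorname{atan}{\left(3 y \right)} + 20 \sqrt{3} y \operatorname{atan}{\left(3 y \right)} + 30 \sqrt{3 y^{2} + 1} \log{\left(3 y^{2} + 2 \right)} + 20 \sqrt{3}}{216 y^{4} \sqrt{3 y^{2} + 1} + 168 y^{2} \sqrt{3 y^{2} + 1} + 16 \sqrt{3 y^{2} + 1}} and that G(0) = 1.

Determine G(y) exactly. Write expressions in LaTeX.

G(y) = \frac{- 5 \left(- 2 \sqrt{3} \sqrt{3 y^{2} + 1} - 3 \log{\left(3 y^{2} + 2 \right)}\right) \operatorname{atan}{\left(3 y \right)} + 24}{24}

G'(y) has the shape u'v + uv' for u = \frac{5 \sqrt{y^{2} + \frac{1}{3}}}{4} + \frac{5 \log{\left(3 y^{2} + 2 \right)}}{8} and v = \operatorname{atan}{\left(3 y \right)} — it is the derivative of the product u*v.
A general antiderivative is - \frac{5 \left(- \frac{\sqrt{y^{2} + \frac{1}{3}}}{2} - \frac{\log{\left(3 y^{2} + 2 \right)}}{4}\right) \operatorname{atan}{\left(3 y \right)}}{2} + C.
The condition gives C = 1 - (0) = 1.
So G(y) = \frac{- 5 \left(- 2 \sqrt{3} \sqrt{3 y^{2} + 1} - 3 \log{\left(3 y^{2} + 2 \right)}\right) \operatorname{atan}{\left(3 y \right)} + 24}{24}.
Check: d/dy[\frac{- 5 \left(- 2 \sqrt{3} \sqrt{3 y^{2} + 1} - 3 \log{\left(3 y^{2} + 2 \right)}\right) \operatorname{atan}{\left(3 y \right)} + 24}{24}] = \frac{270 \sqrt{3} y^{5} \operatorname{atan}{\left(3 y \right)} + 90 \sqrt{3} y^{4} + 270 y^{3} \sqrt{3 y^{2} + 1} \operatorname{atan}{\left(3 y \right)} + 210 \sqrt{3} y^{3} \operatorname{atan}{\left(3 y \right)} + 45 y^{2} \sqrt{3 y^{2} + 1} \log{\left(3 y^{2} + 2 \right)} + 90 \sqrt{3} y^{2} + 30 y \sqrt{3 y^{2} + 1} \operatorname{atan}{\left(3 y \right)} + 20 \sqrt{3} y \operatorname{atan}{\left(3 y \right)} + 30 \sqrt{3 y^{2} + 1} \log{\left(3 y^{2} + 2 \right)} + 20 \sqrt{3}}{216 y^{4} \sqrt{3 y^{2} + 1} + 168 y^{2} \sqrt{3 y^{2} + 1} + 16 \sqrt{3 y^{2} + 1}} = G'(y).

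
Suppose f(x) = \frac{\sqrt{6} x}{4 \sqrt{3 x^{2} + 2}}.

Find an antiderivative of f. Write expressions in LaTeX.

An antiderivative is F(x) = \frac{\sqrt{6} \sqrt{3 x^{2} + 2}}{12}.

f matches the chain-rule pattern g'(h)*h' with inner function h(x) = \frac{x^{2}}{2} + \frac{1}{3}; substituting u = h(x) collapses the integral.
Check: d/dx[\frac{\sqrt{6} \sqrt{3 x^{2} + 2}}{12}] = \frac{\sqrt{6} x}{4 \sqrt{3 x^{2} + 2}} = f(x).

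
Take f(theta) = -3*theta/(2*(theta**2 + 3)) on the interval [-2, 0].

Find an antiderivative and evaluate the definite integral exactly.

f matches the chain-rule pattern g'(h)*h' with inner function h(theta) = theta**2 + 3; substituting u = h(theta) collapses the integral.
F(theta) = -3*log(theta**2 + 3)/4 is an antiderivative of f.
Check: d/dtheta[-3*log(theta**2 + 3)/4] = -3*theta/(2*theta**2 + 6), which equals f(theta).
F(0) = -3*log(3)/4; F(-2) = -3*log(7)/4.
Integral = F(0) - F(-2) = -3*log(3)/4 + 3*log(7)/4.

Antiderivative: F(theta) = -3*log(theta**2 + 3)/4; value = -3*log(3)/4 + 3*log(7)/4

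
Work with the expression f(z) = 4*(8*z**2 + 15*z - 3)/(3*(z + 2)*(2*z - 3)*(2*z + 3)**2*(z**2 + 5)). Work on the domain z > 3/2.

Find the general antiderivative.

Factor the denominator (3*(z + 2)*(2*z - 3)*(2*z + 3)**2*(z**2 + 5)) and decompose: f = -4*(241*z + 697)/(22707*(z**2 + 5)) - 92/(7569*(2*z + 3)) + 40/(87*(2*z + 3)**2) + 100/(1827*(2*z - 3)) + 4/(189*(z + 2)); each piece integrates to a log, atan, or power term.
Check: d/dz[(43500*z*log(z - 3/2) - 9660*z*log(z + 3/2) + 33640*z*log(z + 2) - 33740*z*log(z**2 + 5) - 39032*sqrt(5)*z*atan(sqrt(5)*z/5) + 65250*log(z - 3/2) - 14490*log(z + 3/2) + 50460*log(z + 2) - 50610*log(z**2 + 5) - 58548*sqrt(5)*atan(sqrt(5)*z/5) - 182700)/(1589490*z + 2384235)] = (32*z**2 + 60*z - 12)/(24*z**6 + 84*z**5 + 138*z**4 + 231*z**3 - 72*z**2 - 945*z - 810), which equals f(z).

F(z) = (43500*z*log(z - 3/2) - 9660*z*log(z + 3/2) + 33640*z*log(z + 2) - 33740*z*log(z**2 + 5) - 39032*sqrt(5)*z*atan(sqrt(5)*z/5) + 65250*log(z - 3/2) - 14490*log(z + 3/2) + 50460*log(z + 2) - 50610*log(z**2 + 5) - 58548*sqrt(5)*atan(sqrt(5)*z/5) - 182700)/(1589490*z + 2384235) + C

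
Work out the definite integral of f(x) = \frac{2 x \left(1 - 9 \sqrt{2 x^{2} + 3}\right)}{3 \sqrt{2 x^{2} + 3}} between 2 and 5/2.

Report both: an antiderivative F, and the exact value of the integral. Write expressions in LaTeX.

A first test for any F(x): its x-derivative must equal f(x) identically.
F(x) = - 3 x^{2} + \frac{\sqrt{2 x^{2} + 3}}{3} is an antiderivative of f.
Check: d/dx[- 3 x^{2} + \frac{\sqrt{2 x^{2} + 3}}{3}] = \frac{- 18 x \sqrt{2 x^{2} + 3} + 2 x}{3 \sqrt{2 x^{2} + 3}}, which equals f(x).
F(5/2) = - \frac{75}{4} + \frac{\sqrt{62}}{6}; F(2) = -12 + \frac{\sqrt{11}}{3}.
Integral = F(5/2) - F(2) = - \frac{27}{4} - \frac{\sqrt{11}}{3} + \frac{\sqrt{62}}{6}.

Antiderivative: F(x) = - 3 x^{2} + \frac{\sqrt{2 x^{2} + 3}}{3}; value = - \frac{27}{4} - \frac{\sqrt{11}}{3} + \frac{\sqrt{62}}{6}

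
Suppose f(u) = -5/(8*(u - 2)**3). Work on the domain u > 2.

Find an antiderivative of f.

An antiderivative is F(u) = 5/(16*u**2 - 64*u + 64).

A first test for any F(u): its u-derivative must equal f(u) identically.
Check: d/du[5/(16*u**2 - 64*u + 64)] = -5/(8*u**3 - 48*u**2 + 96*u - 64), which equals f(u).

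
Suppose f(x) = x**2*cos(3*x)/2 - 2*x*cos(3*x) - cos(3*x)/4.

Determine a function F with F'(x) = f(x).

An antiderivative is F(x) = (18*x**2*sin(3*x) - 72*x*sin(3*x) + 12*x*cos(3*x) - 13*sin(3*x) - 24*cos(3*x))/108.

The integrand splits into summands that can be handled one at a time.
Check: d/dx[(18*x**2*sin(3*x) - 72*x*sin(3*x) + 12*x*cos(3*x) - 13*sin(3*x) - 24*cos(3*x))/108] = x**2*cos(3*x)/2 - 2*x*cos(3*x) - cos(3*x)/4 = f(x).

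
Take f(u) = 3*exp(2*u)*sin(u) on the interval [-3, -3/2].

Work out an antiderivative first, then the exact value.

A first test for any F(u): its u-derivative must equal f(u) identically.
F(u) = 3*(2*sin(u) - cos(u))*exp(2*u)/5 is an antiderivative of f.
Check: d/du[3*(2*sin(u) - cos(u))*exp(2*u)/5] = 3*exp(2*u)*sin(u) = f(u).
F(-3/2) = -6*exp(-3)*sin(3/2)/5 - 3*exp(-3)*cos(3/2)/5; F(-3) = -6*exp(-6)*sin(3)/5 - 3*exp(-6)*cos(3)/5.
Integral = F(-3/2) - F(-3) = -6*exp(-3)*sin(3/2)/5 - 3*exp(-3)*cos(3/2)/5 + 3*exp(-6)*cos(3)/5 + 6*exp(-6)*sin(3)/5.

Antiderivative: F(u) = 3*(2*sin(u) - cos(u))*exp(2*u)/5; value = -6*exp(-3)*sin(3/2)/5 - 3*exp(-3)*cos(3/2)/5 + 3*exp(-6)*cos(3)/5 + 6*exp(-6)*sin(3)/5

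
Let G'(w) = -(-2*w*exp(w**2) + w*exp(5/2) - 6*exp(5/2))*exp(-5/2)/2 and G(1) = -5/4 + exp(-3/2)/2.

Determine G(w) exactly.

G(w) = (-w**2 + 12*w + 2*exp(w**2 - 5/2) - 16)/4

Since d/dw undoes antidifferentiation here, G(w) must give back the stated G'(w).
A general antiderivative is -w**2/4 + 3*w + exp(w**2 - 5/2)/2 - 5 + C.
The condition gives C = -5/4 + exp(-3/2)/2 - (-9/4 + exp(-3/2)/2) = 1.
So G(w) = (-w**2 + 12*w + 2*exp(w**2 - 5/2) - 16)/4.
Check: d/dw[(-w**2 + 12*w + 2*exp(w**2 - 5/2) - 16)/4] = w*exp(-5/2)*exp(w**2) - w/2 + 3, which equals G'(w).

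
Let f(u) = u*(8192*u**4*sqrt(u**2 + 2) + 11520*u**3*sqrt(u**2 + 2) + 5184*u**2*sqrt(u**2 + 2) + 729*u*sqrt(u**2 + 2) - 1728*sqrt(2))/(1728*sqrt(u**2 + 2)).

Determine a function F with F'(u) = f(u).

An antiderivative F(u) passes only if d/du[F] lands on f(u) exactly.
Check: d/du[sqrt(2)*(4096*sqrt(2)*u**6 + 6912*sqrt(2)*u**5 + 3888*sqrt(2)*u**4 + 729*sqrt(2)*u**3 - 10368*sqrt(u**2 + 2))/10368] = (8192*u**5*sqrt(u**2 + 2) + 11520*u**4*sqrt(u**2 + 2) + 5184*u**3*sqrt(u**2 + 2) + 729*u**2*sqrt(u**2 + 2) - 1728*sqrt(2)*u)/(1728*sqrt(u**2 + 2)), which equals f(u).

An antiderivative is F(u) = sqrt(2)*(4096*sqrt(2)*u**6 + 6912*sqrt(2)*u**5 + 3888*sqrt(2)*u**4 + 729*sqrt(2)*u**3 - 10368*sqrt(u**2 + 2))/10368.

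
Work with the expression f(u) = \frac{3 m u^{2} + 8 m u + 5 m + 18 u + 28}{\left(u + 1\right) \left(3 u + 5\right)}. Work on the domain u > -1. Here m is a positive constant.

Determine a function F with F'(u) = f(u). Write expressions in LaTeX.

Since d/du undoes antidifferentiation here, F'(u) = f(u) is required of F(u).
Check: d/du[m u + \log{\left(\frac{3 u}{2} + \frac{5}{2} \right)} + 5 \log{\left(2 u + 2 \right)}] = \frac{3 m u^{2} + 8 m u + 5 m + 18 u + 28}{3 u^{2} + 8 u + 5}, which equals f(u).

An antiderivative is F(u) = m u + \log{\left(\frac{3 u}{2} + \frac{5}{2} \right)} + 5 \log{\left(2 u + 2 \right)}.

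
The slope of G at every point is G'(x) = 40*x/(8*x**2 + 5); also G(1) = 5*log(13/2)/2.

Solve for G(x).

The substitution u = 4*x**2 + 5/2 works: G'(x) is exactly (dG/du)*(du/dx) for that inner function.
A general antiderivative is 5*log(4*x**2 + 5/2)/2 + C.
The condition gives C = 5*log(13/2)/2 - (5*log(13/2)/2) = 0.
So G(x) = 5*log(4*x**2 + 5/2)/2.
Check: d/dx[5*log(4*x**2 + 5/2)/2] = 40*x/(8*x**2 + 5) = G'(x).

G(x) = 5*log(4*x**2 + 5/2)/2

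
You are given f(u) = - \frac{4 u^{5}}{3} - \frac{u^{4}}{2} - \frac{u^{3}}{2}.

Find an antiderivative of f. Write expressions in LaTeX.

An antiderivative is F(u) = - \frac{2 u^{6}}{9} - \frac{u^{5}}{10} - \frac{u^{4}}{8}.

Integrate term by term and add the pieces.
Check: d/du[- \frac{2 u^{6}}{9} - \frac{u^{5}}{10} - \frac{u^{4}}{8}] = - \frac{4 u^{5}}{3} - \frac{u^{4}}{2} - \frac{u^{3}}{2} = f(u).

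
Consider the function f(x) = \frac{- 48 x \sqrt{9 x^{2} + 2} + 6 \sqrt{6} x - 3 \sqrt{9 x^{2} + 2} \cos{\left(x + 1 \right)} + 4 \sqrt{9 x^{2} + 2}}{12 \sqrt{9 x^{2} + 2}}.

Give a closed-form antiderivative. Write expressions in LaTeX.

An antiderivative is F(x) = - 2 x^{2} + \frac{x}{3} + \frac{\sqrt{\frac{3 x^{2}}{2} + \frac{1}{3}}}{3} - \frac{\sin{\left(x + 1 \right)}}{4}.

A first test for any F(x): its x-derivative must equal f(x) identically.
Check: d/dx[- 2 x^{2} + \frac{x}{3} + \frac{\sqrt{\frac{3 x^{2}}{2} + \frac{1}{3}}}{3} - \frac{\sin{\left(x + 1 \right)}}{4}] = \frac{- 48 x \sqrt{9 x^{2} + 2} + 6 \sqrt{6} x - 3 \sqrt{9 x^{2} + 2} \cos{\left(x + 1 \right)} + 4 \sqrt{9 x^{2} + 2}}{12 \sqrt{9 x^{2} + 2}} = f(x).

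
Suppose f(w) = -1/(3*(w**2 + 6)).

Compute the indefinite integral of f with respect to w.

Check any antiderivative F(w) by computing F'(w) and comparing it with f(w).
Check: d/dw[-sqrt(6)*atan(sqrt(6)*w/6)/18] = -1/(3*w**2 + 18), which equals f(w).

F(w) = -sqrt(6)*atan(sqrt(6)*w/6)/18 + C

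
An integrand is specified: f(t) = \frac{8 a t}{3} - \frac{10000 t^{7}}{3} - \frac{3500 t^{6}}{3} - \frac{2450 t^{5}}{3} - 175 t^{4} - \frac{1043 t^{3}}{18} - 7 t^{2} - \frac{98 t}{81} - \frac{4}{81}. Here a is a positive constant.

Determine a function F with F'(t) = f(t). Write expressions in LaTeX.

An antiderivative is F(t) = \frac{4 a t^{2}}{3} - \frac{1250 t^{8}}{3} - \frac{500 t^{7}}{3} - \frac{1225 t^{6}}{9} - 35 t^{5} - \frac{1043 t^{4}}{72} - \frac{7 t^{3}}{3} - \frac{49 t^{2}}{81} - \frac{4 t}{81}.

Integrate term by term and add the pieces.
Check: d/dt[\frac{4 a t^{2}}{3} - \frac{1250 t^{8}}{3} - \frac{500 t^{7}}{3} - \frac{1225 t^{6}}{9} - 35 t^{5} - \frac{1043 t^{4}}{72} - \frac{7 t^{3}}{3} - \frac{49 t^{2}}{81} - \frac{4 t}{81}] = \frac{8 a t}{3} - \frac{10000 t^{7}}{3} - \frac{3500 t^{6}}{3} - \frac{2450 t^{5}}{3} - 175 t^{4} - \frac{1043 t^{3}}{18} - 7 t^{2} - \frac{98 t}{81} - \frac{4}{81} = f(t).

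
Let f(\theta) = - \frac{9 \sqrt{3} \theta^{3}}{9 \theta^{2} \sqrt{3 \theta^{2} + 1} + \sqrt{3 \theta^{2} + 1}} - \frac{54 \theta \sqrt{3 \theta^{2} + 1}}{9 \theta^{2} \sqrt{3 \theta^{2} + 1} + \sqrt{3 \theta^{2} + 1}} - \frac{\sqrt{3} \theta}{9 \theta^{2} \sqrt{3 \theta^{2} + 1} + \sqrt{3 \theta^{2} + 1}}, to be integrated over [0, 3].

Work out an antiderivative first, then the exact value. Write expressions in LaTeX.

Antiderivative: F(\theta) = \frac{\sqrt{3} \left(- \sqrt{3 \theta^{2} + 1} - 3 \sqrt{3} \log{\left(3 \theta^{2} + \frac{1}{3} \right)}\right)}{3}; value = - 3 \log{\left(\frac{82}{3} \right)} - 3 \log{\left(3 \right)} - \frac{2 \sqrt{21}}{3} + \frac{\sqrt{3}}{3}

Integrate term by term and add the pieces.
F(\theta) = \frac{\sqrt{3} \left(- \sqrt{3 \theta^{2} + 1} - 3 \sqrt{3} \log{\left(3 \theta^{2} + \frac{1}{3} \right)}\right)}{3} is an antiderivative of f.
Check: d/d\theta[\frac{\sqrt{3} \left(- \sqrt{3 \theta^{2} + 1} - 3 \sqrt{3} \log{\left(3 \theta^{2} + \frac{1}{3} \right)}\right)}{3}] = \frac{- 9 \sqrt{3} \theta^{3} - 54 \theta \sqrt{3 \theta^{2} + 1} - \sqrt{3} \theta}{9 \theta^{2} \sqrt{3 \theta^{2} + 1} + \sqrt{3 \theta^{2} + 1}}, which equals f(\theta).
F(3) = - 3 \log{\left(\frac{82}{3} \right)} - \frac{2 \sqrt{21}}{3}; F(0) = - \frac{\sqrt{3}}{3} + 3 \log{\left(3 \right)}.
Integral = F(3) - F(0) = - 3 \log{\left(\frac{82}{3} \right)} - 3 \log{\left(3 \right)} - \frac{2 \sqrt{21}}{3} + \frac{\sqrt{3}}{3}.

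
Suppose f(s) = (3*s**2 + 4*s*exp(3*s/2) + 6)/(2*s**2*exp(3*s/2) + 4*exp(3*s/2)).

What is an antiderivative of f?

An antiderivative is F(s) = log(s**2 + 2) - exp(-3*s/2).

A first test for any F(s): its s-derivative must equal f(s) identically.
Check: d/ds[log(s**2 + 2) - exp(-3*s/2)] = (3*s**2 + 4*s*exp(3*s/2) + 6)/(2*s**2*exp(3*s/2) + 4*exp(3*s/2)) = f(s).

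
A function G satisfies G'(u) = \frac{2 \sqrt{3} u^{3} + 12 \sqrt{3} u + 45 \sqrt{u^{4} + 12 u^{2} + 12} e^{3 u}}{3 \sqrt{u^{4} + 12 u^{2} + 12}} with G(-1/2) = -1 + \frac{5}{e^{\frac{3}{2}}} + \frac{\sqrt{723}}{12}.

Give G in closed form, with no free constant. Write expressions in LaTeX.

Since d/du undoes antidifferentiation here, G(u) must give back the stated G'(u).
A general antiderivative is \sqrt{\frac{u^{4}}{3} + 4 u^{2} + 4} + 5 e^{3 u} + C.
The condition gives C = -1 + \frac{5}{e^{\frac{3}{2}}} + \frac{\sqrt{723}}{12} - (\frac{5}{e^{\frac{3}{2}}} + \frac{\sqrt{723}}{12}) = -1.
So G(u) = \sqrt{\frac{u^{4}}{3} + 4 u^{2} + 4} + 5 e^{3 u} - 1.
Check: d/du[\sqrt{\frac{u^{4}}{3} + 4 u^{2} + 4} + 5 e^{3 u} - 1] = \frac{2 \sqrt{3} u^{3} + 12 \sqrt{3} u + 45 \sqrt{u^{4} + 12 u^{2} + 12} e^{3 u}}{3 \sqrt{u^{4} + 12 u^{2} + 12}} = G'(u).

G(u) = \sqrt{\frac{u^{4}}{3} + 4 u^{2} + 4} + 5 e^{3 u} - 1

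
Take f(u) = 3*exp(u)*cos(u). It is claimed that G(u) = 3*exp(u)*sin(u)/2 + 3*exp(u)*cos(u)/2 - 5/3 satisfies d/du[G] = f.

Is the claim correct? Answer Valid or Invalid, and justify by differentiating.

Valid - the claim checks out under differentiation.

d/du[G] = 3*exp(u)*cos(u)
This equals f(u) exactly, so the claim holds.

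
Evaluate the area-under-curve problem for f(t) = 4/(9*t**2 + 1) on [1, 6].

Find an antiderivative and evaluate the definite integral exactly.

Recover f(t) by differentiating a candidate F(t); any mismatch rules it out.
F(t) = 4*atan(3*t)/3 is an antiderivative of f.
Check: d/dt[4*atan(3*t)/3] = 4/(9*t**2 + 1) = f(t).
F(6) = 4*atan(18)/3; F(1) = 4*atan(3)/3.
Integral = F(6) - F(1) = -4*atan(3)/3 + 4*atan(18)/3.

Antiderivative: F(t) = 4*atan(3*t)/3; value = -4*atan(3)/3 + 4*atan(18)/3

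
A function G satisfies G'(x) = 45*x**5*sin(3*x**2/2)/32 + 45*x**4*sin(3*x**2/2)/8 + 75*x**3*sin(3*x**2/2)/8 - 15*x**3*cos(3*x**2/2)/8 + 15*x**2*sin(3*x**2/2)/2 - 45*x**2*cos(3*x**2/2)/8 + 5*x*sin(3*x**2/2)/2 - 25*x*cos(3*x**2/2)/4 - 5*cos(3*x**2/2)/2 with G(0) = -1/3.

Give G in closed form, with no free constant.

Recognize the product-rule pattern: G'(x) = u'v + uv' with u = -5*(-3*x**2/4 - 3*x/2 - 1)**2/6, v = cos(3*x**2/2), so integration by parts undoes it.
A general antiderivative is -5*(-3*x**2/4 - 3*x/2 - 1)**2*cos(3*x**2/2)/6 + C.
The condition gives C = -1/3 - (-5/6) = 1/2.
So G(x) = -(45*x**4*cos(3*x**2/2) + 180*x**3*cos(3*x**2/2) + 300*x**2*cos(3*x**2/2) + 240*x*cos(3*x**2/2) + 80*cos(3*x**2/2) - 48)/96.
Check: d/dx[-(45*x**4*cos(3*x**2/2) + 180*x**3*cos(3*x**2/2) + 300*x**2*cos(3*x**2/2) + 240*x*cos(3*x**2/2) + 80*cos(3*x**2/2) - 48)/96] = 45*x**5*sin(3*x**2/2)/32 + 45*x**4*sin(3*x**2/2)/8 + 75*x**3*sin(3*x**2/2)/8 - 15*x**3*cos(3*x**2/2)/8 + 15*x**2*sin(3*x**2/2)/2 - 45*x**2*cos(3*x**2/2)/8 + 5*x*sin(3*x**2/2)/2 - 25*x*cos(3*x**2/2)/4 - 5*cos(3*x**2/2)/2 = G'(x).

G(x) = -(45*x**4*cos(3*x**2/2) + 180*x**3*cos(3*x**2/2) + 300*x**2*cos(3*x**2/2) + 240*x*cos(3*x**2/2) + 80*cos(3*x**2/2) - 48)/96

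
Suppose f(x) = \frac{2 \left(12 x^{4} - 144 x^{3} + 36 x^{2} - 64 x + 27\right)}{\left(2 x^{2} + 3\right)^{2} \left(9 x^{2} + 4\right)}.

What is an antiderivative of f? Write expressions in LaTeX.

For F(x) to be correct the identity F'(x) - f(x) = 0 must hold.
Check: d/dx[\frac{2 x^{2} \operatorname{atan}{\left(\frac{3 x}{2} \right)} + 3 \operatorname{atan}{\left(\frac{3 x}{2} \right)} + 8}{2 x^{2} + 3}] = \frac{24 x^{4} - 288 x^{3} + 72 x^{2} - 128 x + 54}{36 x^{6} + 124 x^{4} + 129 x^{2} + 36}, which equals f(x).

An antiderivative is F(x) = \frac{2 x^{2} \operatorname{atan}{\left(\frac{3 x}{2} \right)} + 3 \operatorname{atan}{\left(\frac{3 x}{2} \right)} + 8}{2 x^{2} + 3}.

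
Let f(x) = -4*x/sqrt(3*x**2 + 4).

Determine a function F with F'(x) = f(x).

The substitution u = 3*x**2 + 4 works: f is exactly (dF/du)*(du/dx) for that inner function.
Check: d/dx[-4*sqrt(3*x**2 + 4)/3] = -4*x/sqrt(3*x**2 + 4) = f(x).

An antiderivative is F(x) = -4*sqrt(3*x**2 + 4)/3.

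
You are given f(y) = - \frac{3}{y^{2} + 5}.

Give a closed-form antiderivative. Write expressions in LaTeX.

A first test for any F(y): its y-derivative must equal f(y) identically.
Check: d/dy[- \frac{3 \sqrt{5} \operatorname{atan}{\left(\frac{\sqrt{5} y}{5} \right)}}{5}] = - \frac{3}{y^{2} + 5} = f(y).

An antiderivative is F(y) = - \frac{3 \sqrt{5} \operatorname{atan}{\left(\frac{\sqrt{5} y}{5} \right)}}{5}.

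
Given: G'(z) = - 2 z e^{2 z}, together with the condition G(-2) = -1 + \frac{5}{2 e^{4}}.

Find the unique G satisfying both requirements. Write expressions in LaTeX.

Recognize the product-rule pattern: G'(z) = u'v + uv' with u = \frac{1}{2} - z, v = e^{2 z}, so integration by parts undoes it.
A general antiderivative is \frac{\left(1 - 2 z\right) e^{2 z}}{2} + C.
The condition gives C = -1 + \frac{5}{2 e^{4}} - (\frac{5}{2 e^{4}}) = -1.
So G(z) = \frac{\left(1 - 2 z\right) e^{2 z} - 2}{2}.
Check: d/dz[\frac{\left(1 - 2 z\right) e^{2 z} - 2}{2}] = - 2 z e^{2 z} = G'(z).

G(z) = \frac{\left(1 - 2 z\right) e^{2 z} - 2}{2}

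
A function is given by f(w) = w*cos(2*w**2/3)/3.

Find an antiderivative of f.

The substitution u = 2*w**2/3 works: f is exactly (dF/du)*(du/dw) for that inner function.
Check: d/dw[sin(2*w**2/3)/4] = w*cos(2*w**2/3)/3 = f(w).

An antiderivative is F(w) = sin(2*w**2/3)/4.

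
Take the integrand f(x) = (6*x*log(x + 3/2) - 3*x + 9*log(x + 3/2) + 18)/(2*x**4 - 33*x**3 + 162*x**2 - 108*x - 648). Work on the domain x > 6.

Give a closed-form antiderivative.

An antiderivative is F(x) = -3*log(x + 3/2)/(2*(x - 6)**2).

f has the shape u'v + uv' for u = -3/(2*(x - 6)**2) and v = log(x + 3/2) — it is the derivative of the product u*v.
Check: d/dx[-3*log(x + 3/2)/(2*(x - 6)**2)] = (6*x*log(x + 3/2) - 3*x + 9*log(x + 3/2) + 18)/(2*x**4 - 33*x**3 + 162*x**2 - 108*x - 648) = f(x).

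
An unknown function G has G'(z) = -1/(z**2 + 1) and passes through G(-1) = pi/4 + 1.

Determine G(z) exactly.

The proposed G(z) is checked by its d/dz: the result must match the given G'(z).
A general antiderivative is -atan(z) + C.
The condition gives C = pi/4 + 1 - (pi/4) = 1.
So G(z) = 1 - atan(z).
Check: d/dz[1 - atan(z)] = -1/(z**2 + 1) = G'(z).

G(z) = 1 - atan(z)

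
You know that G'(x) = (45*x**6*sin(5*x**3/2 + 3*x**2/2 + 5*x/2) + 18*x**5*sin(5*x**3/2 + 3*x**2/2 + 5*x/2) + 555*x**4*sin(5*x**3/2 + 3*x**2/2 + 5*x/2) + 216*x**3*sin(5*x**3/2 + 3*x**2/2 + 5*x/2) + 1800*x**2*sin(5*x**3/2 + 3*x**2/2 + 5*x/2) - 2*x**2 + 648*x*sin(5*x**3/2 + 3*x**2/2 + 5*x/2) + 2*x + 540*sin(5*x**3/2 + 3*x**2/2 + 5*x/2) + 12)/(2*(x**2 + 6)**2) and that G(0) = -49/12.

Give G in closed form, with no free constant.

A first test for any G(x): its x-derivative must equal the given G'(x).
A general antiderivative is (x - 1/2)/(x**2 + 6) - 3*cos(5*x**3/2 + 3*x**2/2 + 5*x/2) + C.
The condition gives C = -49/12 - (-37/12) = -1.
So G(x) = (-2*x**2 + 2*x - 6*(x**2 + 6)*cos(5*x**3/2 + 3*x**2/2 + 5*x/2) - 13)/(2*(x**2 + 6)).
Check: d/dx[(-2*x**2 + 2*x - 6*(x**2 + 6)*cos(5*x**3/2 + 3*x**2/2 + 5*x/2) - 13)/(2*(x**2 + 6))] = (45*x**6*sin(5*x**3/2 + 3*x**2/2 + 5*x/2) + 18*x**5*sin(5*x**3/2 + 3*x**2/2 + 5*x/2) + 555*x**4*sin(5*x**3/2 + 3*x**2/2 + 5*x/2) + 216*x**3*sin(5*x**3/2 + 3*x**2/2 + 5*x/2) + 1800*x**2*sin(5*x**3/2 + 3*x**2/2 + 5*x/2) - 2*x**2 + 648*x*sin(5*x**3/2 + 3*x**2/2 + 5*x/2) + 2*x + 540*sin(5*x**3/2 + 3*x**2/2 + 5*x/2) + 12)/(2*x**4 + 24*x**2 + 72), which equals G'(x).

G(x) = (-2*x**2 + 2*x - 6*(x**2 + 6)*cos(5*x**3/2 + 3*x**2/2 + 5*x/2) - 13)/(2*(x**2 + 6))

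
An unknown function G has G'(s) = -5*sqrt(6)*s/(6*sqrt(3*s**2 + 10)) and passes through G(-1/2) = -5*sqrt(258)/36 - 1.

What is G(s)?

G(s) = -5*sqrt(s**2/2 + 5/3)/3 - 1

The substitution u = s**2/2 + 5/3 works: G'(s) is exactly (dG/du)*(du/ds) for that inner function.
A general antiderivative is -5*sqrt(s**2/2 + 5/3)/3 + C.
The condition gives C = -5*sqrt(258)/36 - 1 - (-5*sqrt(258)/36) = -1.
So G(s) = -5*sqrt(s**2/2 + 5/3)/3 - 1.
Check: d/ds[-5*sqrt(s**2/2 + 5/3)/3 - 1] = -5*sqrt(6)*s/(6*sqrt(3*s**2 + 10)) = G'(s).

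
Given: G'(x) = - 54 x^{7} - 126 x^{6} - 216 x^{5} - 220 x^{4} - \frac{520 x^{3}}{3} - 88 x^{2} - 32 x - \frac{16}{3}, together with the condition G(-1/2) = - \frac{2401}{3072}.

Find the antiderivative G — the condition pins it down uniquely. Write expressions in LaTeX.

G'(x) matches the chain-rule pattern g'(h)*h' with inner function h(x) = \frac{3 x^{2}}{2} + x + 1; substituting u = h(x) collapses the integral.
A general antiderivative is - \frac{4 \left(\frac{3 x^{2}}{2} + x + 1\right)^{4}}{3} + C.
The condition gives C = - \frac{2401}{3072} - (- \frac{2401}{3072}) = 0.
So G(x) = - \frac{27 x^{8}}{4} - 18 x^{7} - 36 x^{6} - 44 x^{5} - \frac{130 x^{4}}{3} - \frac{88 x^{3}}{3} - 16 x^{2} - \frac{16 x}{3} - \frac{4}{3}.
Check: d/dx[- \frac{27 x^{8}}{4} - 18 x^{7} - 36 x^{6} - 44 x^{5} - \frac{130 x^{4}}{3} - \frac{88 x^{3}}{3} - 16 x^{2} - \frac{16 x}{3} - \frac{4}{3}] = - 54 x^{7} - 126 x^{6} - 216 x^{5} - 220 x^{4} - \frac{520 x^{3}}{3} - 88 x^{2} - 32 x - \frac{16}{3} = G'(x).

G(x) = - \frac{27 x^{8}}{4} - 18 x^{7} - 36 x^{6} - 44 x^{5} - \frac{130 x^{4}}{3} - \frac{88 x^{3}}{3} - 16 x^{2} - \frac{16 x}{3} - \frac{4}{3}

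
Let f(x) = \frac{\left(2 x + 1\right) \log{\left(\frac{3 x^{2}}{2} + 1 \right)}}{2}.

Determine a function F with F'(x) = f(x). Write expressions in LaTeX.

An antiderivative is F(x) = \frac{x^{2} \log{\left(\frac{3 x^{2}}{2} + 1 \right)}}{2} - \frac{x^{2}}{2} + \frac{x \log{\left(\frac{3 x^{2}}{2} + 1 \right)}}{2} - x + \frac{\log{\left(x^{2} + \frac{2}{3} \right)}}{3} + \frac{\sqrt{6} \operatorname{atan}{\left(\frac{\sqrt{6} x}{2} \right)}}{3}.

Recover f(x) by differentiating a candidate F(x); any mismatch rules it out.
Check: d/dx[\frac{x^{2} \log{\left(\frac{3 x^{2}}{2} + 1 \right)}}{2} - \frac{x^{2}}{2} + \frac{x \log{\left(\frac{3 x^{2}}{2} + 1 \right)}}{2} - x + \frac{\log{\left(x^{2} + \frac{2}{3} \right)}}{3} + \frac{\sqrt{6} \operatorname{atan}{\left(\frac{\sqrt{6} x}{2} \right)}}{3}] = x \log{\left(\frac{3 x^{2}}{2} + 1 \right)} + \frac{\log{\left(\frac{3 x^{2}}{2} + 1 \right)}}{2}, which equals f(x).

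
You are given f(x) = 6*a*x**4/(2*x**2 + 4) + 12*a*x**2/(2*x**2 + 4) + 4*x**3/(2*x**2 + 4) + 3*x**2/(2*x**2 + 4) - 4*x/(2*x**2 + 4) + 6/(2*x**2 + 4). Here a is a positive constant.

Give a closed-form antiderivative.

An antiderivative is F(x) = a*x**3 + x**2 + 3*x/2 - 3*log(x**2 + 2).

The integrand splits into summands that can be handled one at a time.
Check: d/dx[a*x**3 + x**2 + 3*x/2 - 3*log(x**2 + 2)] = (6*a*x**4 + 12*a*x**2 + 4*x**3 + 3*x**2 - 4*x + 6)/(2*x**2 + 4), which equals f(x).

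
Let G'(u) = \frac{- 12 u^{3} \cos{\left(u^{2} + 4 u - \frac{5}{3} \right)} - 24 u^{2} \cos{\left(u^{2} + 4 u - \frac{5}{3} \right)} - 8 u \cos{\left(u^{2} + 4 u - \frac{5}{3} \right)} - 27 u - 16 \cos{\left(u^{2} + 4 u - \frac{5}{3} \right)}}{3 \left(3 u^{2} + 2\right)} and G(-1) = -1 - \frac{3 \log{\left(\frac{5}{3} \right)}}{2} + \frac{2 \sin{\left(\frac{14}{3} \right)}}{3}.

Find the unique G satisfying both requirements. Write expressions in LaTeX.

Whatever form G(u) takes, its d/du must return the stated G'(u).
A general antiderivative is - \frac{3 \log{\left(u^{2} + \frac{2}{3} \right)}}{2} - \frac{2 \sin{\left(u^{2} + 4 u - \frac{5}{3} \right)}}{3} + C.
The condition gives C = -1 - \frac{3 \log{\left(\frac{5}{3} \right)}}{2} + \frac{2 \sin{\left(\frac{14}{3} \right)}}{3} - (- \frac{3 \log{\left(\frac{5}{3} \right)}}{2} + \frac{2 \sin{\left(\frac{14}{3} \right)}}{3}) = -1.
So G(u) = - \frac{9 \log{\left(u^{2} + \frac{2}{3} \right)} + 4 \sin{\left(u^{2} + 4 u - \frac{5}{3} \right)} + 6}{6}.
Check: d/du[- \frac{9 \log{\left(u^{2} + \frac{2}{3} \right)} + 4 \sin{\left(u^{2} + 4 u - \frac{5}{3} \right)} + 6}{6}] = \frac{- 12 u^{3} \cos{\left(u^{2} + 4 u - \frac{5}{3} \right)} - 24 u^{2} \cos{\left(u^{2} + 4 u - \frac{5}{3} \right)} - 8 u \cos{\left(u^{2} + 4 u - \frac{5}{3} \right)} - 27 u - 16 \cos{\left(u^{2} + 4 u - \frac{5}{3} \right)}}{9 u^{2} + 6}, which equals G'(u).

G(u) = - \frac{9 \log{\left(u^{2} + \frac{2}{3} \right)} + 4 \sin{\left(u^{2} + 4 u - \frac{5}{3} \right)} + 6}{6}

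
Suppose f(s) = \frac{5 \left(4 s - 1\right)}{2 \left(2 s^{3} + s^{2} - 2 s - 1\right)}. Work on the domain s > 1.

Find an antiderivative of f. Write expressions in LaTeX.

The denominator factors as 2 \left(s - 1\right) \left(s + 1\right) \left(2 s + 1\right); partial fractions split f into directly integrable pieces: \frac{10}{2 s + 1} - \frac{25}{4 \left(s + 1\right)} + \frac{5}{4 \left(s - 1\right)}.
Check: d/ds[\frac{5 \left(\log{\left(s - 1 \right)} + 4 \log{\left(s + \frac{1}{2} \right)} - 5 \log{\left(s + 1 \right)}\right)}{4}] = \frac{20 s - 5}{4 s^{3} + 2 s^{2} - 4 s - 2}, which equals f(s).

An antiderivative is F(s) = \frac{5 \left(\log{\left(s - 1 \right)} + 4 \log{\left(s + \frac{1}{2} \right)} - 5 \log{\left(s + 1 \right)}\right)}{4}.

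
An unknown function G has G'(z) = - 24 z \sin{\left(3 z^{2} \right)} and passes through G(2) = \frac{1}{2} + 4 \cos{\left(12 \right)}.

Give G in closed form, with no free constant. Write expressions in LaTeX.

G'(z) matches the chain-rule pattern g'(h)*h' with inner function h(z) = 3 z^{2}; substituting u = h(z) collapses the integral.
A general antiderivative is 4 \cos{\left(3 z^{2} \right)} + C.
The condition gives C = \frac{1}{2} + 4 \cos{\left(12 \right)} - (4 \cos{\left(12 \right)}) = \frac{1}{2}.
So G(z) = 4 \cos{\left(3 z^{2} \right)} + \frac{1}{2}.
Check: d/dz[4 \cos{\left(3 z^{2} \right)} + \frac{1}{2}] = - 24 z \sin{\left(3 z^{2} \right)} = G'(z).

G(z) = 4 \cos{\left(3 z^{2} \right)} + \frac{1}{2}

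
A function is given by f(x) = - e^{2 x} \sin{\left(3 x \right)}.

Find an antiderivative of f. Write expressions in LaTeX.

A first test for any F(x): its x-derivative must equal f(x) identically.
Check: d/dx[\frac{\left(- 2 \sin{\left(3 x \right)} + 3 \cos{\left(3 x \right)}\right) e^{2 x}}{13}] = - e^{2 x} \sin{\left(3 x \right)} = f(x).

An antiderivative is F(x) = \frac{\left(- 2 \sin{\left(3 x \right)} + 3 \cos{\left(3 x \right)}\right) e^{2 x}}{13}.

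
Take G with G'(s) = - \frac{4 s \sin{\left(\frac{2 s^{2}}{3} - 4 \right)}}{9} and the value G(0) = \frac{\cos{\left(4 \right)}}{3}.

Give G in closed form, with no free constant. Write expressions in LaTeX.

G(s) = \frac{\cos{\left(\frac{2 s^{2}}{3} - 4 \right)}}{3}

G'(s) matches the chain-rule pattern g'(h)*h' with inner function h(s) = \frac{2 s^{2}}{3} - 4; substituting u = h(s) collapses the integral.
A general antiderivative is \frac{\cos{\left(\frac{2 s^{2}}{3} - 4 \right)}}{3} + C.
The condition gives C = \frac{\cos{\left(4 \right)}}{3} - (\frac{\cos{\left(4 \right)}}{3}) = 0.
So G(s) = \frac{\cos{\left(\frac{2 s^{2}}{3} - 4 \right)}}{3}.
Check: d/ds[\frac{\cos{\left(\frac{2 s^{2}}{3} - 4 \right)}}{3}] = - \frac{4 s \sin{\left(\frac{2 s^{2}}{3} - 4 \right)}}{9} = G'(s).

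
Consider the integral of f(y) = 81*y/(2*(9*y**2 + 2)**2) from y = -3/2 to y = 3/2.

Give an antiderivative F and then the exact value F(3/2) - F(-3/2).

The substitution u = 3*y**2 + 2/3 works: f is exactly (dF/du)*(du/dy) for that inner function.
F(y) = -3/(4*(3*y**2 + 2/3)) is an antiderivative of f.
Check: d/dy[-3/(4*(3*y**2 + 2/3))] = 81*y/(162*y**4 + 72*y**2 + 8), which equals f(y).
F(3/2) = -9/89; F(-3/2) = -9/89.
Integral = F(3/2) - F(-3/2) = 0.

Antiderivative: F(y) = -3/(4*(3*y**2 + 2/3)); value = 0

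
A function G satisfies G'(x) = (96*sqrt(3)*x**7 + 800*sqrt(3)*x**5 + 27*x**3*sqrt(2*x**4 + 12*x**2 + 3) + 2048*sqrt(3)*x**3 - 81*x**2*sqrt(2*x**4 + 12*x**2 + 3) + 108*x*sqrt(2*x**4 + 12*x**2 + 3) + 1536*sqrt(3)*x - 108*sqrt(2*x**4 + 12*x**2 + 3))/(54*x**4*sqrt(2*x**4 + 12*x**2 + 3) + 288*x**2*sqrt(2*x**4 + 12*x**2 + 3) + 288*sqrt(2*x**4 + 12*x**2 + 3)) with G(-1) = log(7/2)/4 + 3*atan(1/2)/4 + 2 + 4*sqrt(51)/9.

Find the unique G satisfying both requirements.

A candidate passes only if d/dx[G] lands on the given G'(x) exactly.
A general antiderivative is 4*sqrt(2*x**4/3 + 4*x**2 + 1)/3 + log(3*x**2/2 + 2)/4 - 3*atan(x/2)/4 + C.
The condition gives C = log(7/2)/4 + 3*atan(1/2)/4 + 2 + 4*sqrt(51)/9 - (log(7/2)/4 + 3*atan(1/2)/4 + 4*sqrt(51)/9) = 2.
So G(x) = 4*sqrt(2*x**4/3 + 4*x**2 + 1)/3 + log(3*x**2/2 + 2)/4 - 3*atan(x/2)/4 + 2.
Check: d/dx[4*sqrt(2*x**4/3 + 4*x**2 + 1)/3 + log(3*x**2/2 + 2)/4 - 3*atan(x/2)/4 + 2] = (96*sqrt(3)*x**7 + 800*sqrt(3)*x**5 + 27*x**3*sqrt(2*x**4 + 12*x**2 + 3) + 2048*sqrt(3)*x**3 - 81*x**2*sqrt(2*x**4 + 12*x**2 + 3) + 108*x*sqrt(2*x**4 + 12*x**2 + 3) + 1536*sqrt(3)*x - 108*sqrt(2*x**4 + 12*x**2 + 3))/(54*x**4*sqrt(2*x**4 + 12*x**2 + 3) + 288*x**2*sqrt(2*x**4 + 12*x**2 + 3) + 288*sqrt(2*x**4 + 12*x**2 + 3)) = G'(x).

G(x) = 4*sqrt(2*x**4/3 + 4*x**2 + 1)/3 + log(3*x**2/2 + 2)/4 - 3*atan(x/2)/4 + 2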